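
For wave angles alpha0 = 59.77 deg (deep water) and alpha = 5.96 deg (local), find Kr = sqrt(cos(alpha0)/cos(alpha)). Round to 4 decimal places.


Kr = sqrt(cos(alpha0) / cos(alpha))
cos(59.77) = 0.503472
cos(5.96) = 0.994595
Kr = sqrt(0.503472 / 0.994595)
Kr = sqrt(0.506209)
Kr = 0.7115

0.7115


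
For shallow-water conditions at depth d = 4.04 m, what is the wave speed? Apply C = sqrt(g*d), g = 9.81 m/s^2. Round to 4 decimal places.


Using the shallow-water approximation:
C = sqrt(g * d) = sqrt(9.81 * 4.04)
C = sqrt(39.6324)
C = 6.2954 m/s

6.2954


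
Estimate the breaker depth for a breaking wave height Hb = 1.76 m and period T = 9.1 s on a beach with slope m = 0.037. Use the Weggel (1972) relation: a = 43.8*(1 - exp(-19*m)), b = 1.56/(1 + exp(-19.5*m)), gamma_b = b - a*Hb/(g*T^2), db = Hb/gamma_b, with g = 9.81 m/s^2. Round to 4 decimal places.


a = 43.8 * (1 - exp(-19 * m))
exp(-19 * 0.037) = exp(-0.7030) = 0.495098
a = 43.8 * (1 - 0.495098) = 22.114717
b = 1.56 / (1 + exp(-19.5 * m))
exp(-19.5 * 0.037) = exp(-0.7215) = 0.486023
b = 1.56 / (1 + 0.486023) = 1.049782
Hb / (g * T^2) = 1.76 / (9.81 * 9.1^2) = 1.76 / 812.3661 = 0.00216651
gamma_b = b - a * Hb/(g*T^2) = 1.049782 - 22.114717 * 0.00216651 = 1.001870
db = Hb / gamma_b = 1.76 / 1.001870
db = 1.7567 m

1.7567


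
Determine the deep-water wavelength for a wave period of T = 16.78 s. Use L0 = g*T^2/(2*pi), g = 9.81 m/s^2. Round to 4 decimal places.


L0 = g * T^2 / (2 * pi)
L0 = 9.81 * 16.78^2 / (2 * pi)
L0 = 9.81 * 281.5684 / 6.28319
L0 = 2762.1860 / 6.28319
L0 = 439.6156 m

439.6156


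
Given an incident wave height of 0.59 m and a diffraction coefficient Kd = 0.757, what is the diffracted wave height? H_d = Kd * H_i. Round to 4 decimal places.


H_d = Kd * H_i
H_d = 0.757 * 0.59
H_d = 0.4466 m

0.4466


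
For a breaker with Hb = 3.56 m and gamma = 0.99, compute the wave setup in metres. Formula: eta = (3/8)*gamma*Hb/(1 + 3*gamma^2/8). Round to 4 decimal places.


eta = (3/8) * gamma * Hb / (1 + 3*gamma^2/8)
Numerator = (3/8) * 0.99 * 3.56 = 1.321650
Denominator = 1 + 3*0.99^2/8 = 1 + 0.367538 = 1.367538
eta = 1.321650 / 1.367538
eta = 0.9664 m

0.9664


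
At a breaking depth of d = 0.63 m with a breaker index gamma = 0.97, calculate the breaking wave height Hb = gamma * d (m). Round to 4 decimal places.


Hb = gamma * d
Hb = 0.97 * 0.63
Hb = 0.6111 m

0.6111


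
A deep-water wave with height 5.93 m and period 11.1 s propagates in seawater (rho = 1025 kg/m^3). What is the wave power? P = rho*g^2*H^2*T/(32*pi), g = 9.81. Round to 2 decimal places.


P = rho * g^2 * H^2 * T / (32 * pi)
P = 1025 * 9.81^2 * 5.93^2 * 11.1 / (32 * pi)
P = 1025 * 96.2361 * 35.1649 * 11.1 / 100.53096
P = 382996.14 W/m

382996.14


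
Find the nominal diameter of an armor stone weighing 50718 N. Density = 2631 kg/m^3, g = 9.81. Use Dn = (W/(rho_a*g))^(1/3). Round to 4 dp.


V = W / (rho_a * g)
V = 50718 / (2631 * 9.81)
V = 50718 / 25810.11
V = 1.965044 m^3
Dn = V^(1/3) = 1.965044^(1/3)
Dn = 1.2525 m

1.2525


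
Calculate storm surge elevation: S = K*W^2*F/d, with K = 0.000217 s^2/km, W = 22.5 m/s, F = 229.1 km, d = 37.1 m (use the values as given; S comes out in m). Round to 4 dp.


S = K * W^2 * F / d
W^2 = 22.5^2 = 506.25
S = 0.000217 * 506.25 * 229.1 / 37.1
Numerator = 0.000217 * 506.25 * 229.1 = 25.168067
S = 25.168067 / 37.1 = 0.6784 m

0.6784


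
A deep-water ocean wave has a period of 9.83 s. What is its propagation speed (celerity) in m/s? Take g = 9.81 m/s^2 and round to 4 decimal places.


We use the deep-water celerity formula:
C = g * T / (2 * pi)
C = 9.81 * 9.83 / (2 * 3.14159...)
C = 96.432300 / 6.283185
C = 15.3477 m/s

15.3477


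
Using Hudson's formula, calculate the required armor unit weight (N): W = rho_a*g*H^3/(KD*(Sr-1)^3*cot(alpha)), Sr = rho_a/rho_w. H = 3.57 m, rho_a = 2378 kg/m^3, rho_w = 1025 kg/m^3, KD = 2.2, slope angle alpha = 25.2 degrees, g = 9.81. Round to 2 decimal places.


Sr = rho_a / rho_w = 2378 / 1025 = 2.320000
(Sr - 1) = 1.320000
(Sr - 1)^3 = 2.299968
cot(25.2) = 1 / tan(25.2) = 1 / 0.470564 = 2.125108
Numerator = 2378 * 9.81 * 3.57^3 = 1061415.6970
Denominator = 2.2 * 2.299968 * 2.125108 = 10.752898
W = 1061415.6970 / 10.752898
W = 98709.74 N

98709.74


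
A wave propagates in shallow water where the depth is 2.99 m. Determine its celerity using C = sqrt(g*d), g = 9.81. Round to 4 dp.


Using the shallow-water approximation:
C = sqrt(g * d) = sqrt(9.81 * 2.99)
C = sqrt(29.3319)
C = 5.4159 m/s

5.4159


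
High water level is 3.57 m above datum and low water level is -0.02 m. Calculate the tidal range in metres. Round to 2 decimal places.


Tidal range = High water - Low water
Tidal range = 3.57 - (-0.02)
Tidal range = 3.59 m

3.59


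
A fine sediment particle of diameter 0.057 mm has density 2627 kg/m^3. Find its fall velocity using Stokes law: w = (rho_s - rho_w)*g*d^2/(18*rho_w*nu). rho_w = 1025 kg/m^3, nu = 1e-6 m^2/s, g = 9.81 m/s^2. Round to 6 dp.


w = (rho_s - rho_w) * g * d^2 / (18 * rho_w * nu)
d = 0.057 mm = 0.000057 m
rho_s - rho_w = 2627 - 1025 = 1602
Numerator = 1602 * 9.81 * (0.000057)^2 = 0.000051060049
Denominator = 18 * 1025 * 1e-6 = 0.018450
w = 0.002767 m/s

0.002767


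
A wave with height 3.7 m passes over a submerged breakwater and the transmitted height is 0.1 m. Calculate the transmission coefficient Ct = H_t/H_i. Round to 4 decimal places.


Ct = H_t / H_i
Ct = 0.1 / 3.7
Ct = 0.0270

0.0270


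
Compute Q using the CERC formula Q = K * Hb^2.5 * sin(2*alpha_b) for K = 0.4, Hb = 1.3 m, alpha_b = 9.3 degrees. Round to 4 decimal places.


Q = K * Hb^2.5 * sin(2 * alpha_b)
Hb^2.5 = 1.3^2.5 = 1.926896
sin(2 * 9.3) = sin(18.6) = 0.318959
Q = 0.4 * 1.926896 * 0.318959
Q = 0.2458 m^3/s

0.2458


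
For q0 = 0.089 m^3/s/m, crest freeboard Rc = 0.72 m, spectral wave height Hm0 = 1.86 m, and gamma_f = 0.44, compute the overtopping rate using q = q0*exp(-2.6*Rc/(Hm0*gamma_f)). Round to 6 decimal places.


q = q0 * exp(-2.6 * Rc / (Hm0 * gamma_f))
Exponent = -2.6 * 0.72 / (1.86 * 0.44)
= -2.6 * 0.72 / 0.8184
= -2.287390
exp(-2.287390) = 0.101531
q = 0.089 * 0.101531
q = 0.009036 m^3/s/m

0.009036


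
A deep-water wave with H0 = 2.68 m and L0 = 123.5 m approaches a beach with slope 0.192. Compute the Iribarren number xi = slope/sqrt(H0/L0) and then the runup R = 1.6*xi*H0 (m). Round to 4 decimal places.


xi = slope / sqrt(H0/L0)
H0/L0 = 2.68/123.5 = 0.021700
sqrt(0.021700) = 0.147311
xi = 0.192 / 0.147311 = 1.303369
R = 1.6 * xi * H0 = 1.6 * 1.303369 * 2.68
R = 5.5888 m

5.5888


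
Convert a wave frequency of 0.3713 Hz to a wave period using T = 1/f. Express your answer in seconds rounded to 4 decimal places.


T = 1 / f
T = 1 / 0.3713
T = 2.6932 s

2.6932


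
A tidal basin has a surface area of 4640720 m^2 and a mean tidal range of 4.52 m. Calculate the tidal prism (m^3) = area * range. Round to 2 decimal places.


Tidal prism = Area * Tidal range
P = 4640720 * 4.52
P = 20976054.40 m^3

20976054.40


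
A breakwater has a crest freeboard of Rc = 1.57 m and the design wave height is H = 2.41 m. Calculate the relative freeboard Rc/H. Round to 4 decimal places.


Relative freeboard = Rc / H
= 1.57 / 2.41
= 0.6515

0.6515


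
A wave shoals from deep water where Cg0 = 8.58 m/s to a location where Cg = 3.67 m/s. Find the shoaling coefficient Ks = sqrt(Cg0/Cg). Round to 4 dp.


Ks = sqrt(Cg0 / Cg)
Ks = sqrt(8.58 / 3.67)
Ks = sqrt(2.3379)
Ks = 1.5290

1.5290


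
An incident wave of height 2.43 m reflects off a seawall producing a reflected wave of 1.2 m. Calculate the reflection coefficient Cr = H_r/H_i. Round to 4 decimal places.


Cr = H_r / H_i
Cr = 1.2 / 2.43
Cr = 0.4938

0.4938


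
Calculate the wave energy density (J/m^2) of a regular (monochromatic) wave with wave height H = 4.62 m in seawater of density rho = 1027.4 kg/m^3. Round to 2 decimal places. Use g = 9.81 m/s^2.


E = (1/8) * rho * g * H^2
E = (1/8) * 1027.4 * 9.81 * 4.62^2
E = 0.125 * 1027.4 * 9.81 * 21.3444
E = 26890.73 J/m^2

26890.73


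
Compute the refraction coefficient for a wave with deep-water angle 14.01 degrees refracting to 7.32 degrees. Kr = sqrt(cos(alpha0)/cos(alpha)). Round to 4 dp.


Kr = sqrt(cos(alpha0) / cos(alpha))
cos(14.01) = 0.970253
cos(7.32) = 0.991850
Kr = sqrt(0.970253 / 0.991850)
Kr = sqrt(0.978226)
Kr = 0.9891

0.9891


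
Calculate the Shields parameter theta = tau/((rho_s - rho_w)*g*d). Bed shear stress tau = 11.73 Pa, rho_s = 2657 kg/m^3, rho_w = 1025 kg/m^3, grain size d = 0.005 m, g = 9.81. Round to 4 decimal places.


theta = tau / ((rho_s - rho_w) * g * d)
rho_s - rho_w = 2657 - 1025 = 1632
Denominator = 1632 * 9.81 * 0.005 = 80.049600
theta = 11.73 / 80.049600
theta = 0.1465

0.1465


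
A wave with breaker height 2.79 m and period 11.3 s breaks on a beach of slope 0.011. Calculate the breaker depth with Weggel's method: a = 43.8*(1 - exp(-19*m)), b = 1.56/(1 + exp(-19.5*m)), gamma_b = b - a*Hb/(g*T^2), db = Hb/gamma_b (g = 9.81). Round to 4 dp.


a = 43.8 * (1 - exp(-19 * m))
exp(-19 * 0.011) = exp(-0.2090) = 0.811395
a = 43.8 * (1 - 0.811395) = 8.260889
b = 1.56 / (1 + exp(-19.5 * m))
exp(-19.5 * 0.011) = exp(-0.2145) = 0.806945
b = 1.56 / (1 + 0.806945) = 0.863336
Hb / (g * T^2) = 2.79 / (9.81 * 11.3^2) = 2.79 / 1252.6389 = 0.00222730
gamma_b = b - a * Hb/(g*T^2) = 0.863336 - 8.260889 * 0.00222730 = 0.844936
db = Hb / gamma_b = 2.79 / 0.844936
db = 3.3020 m

3.3020


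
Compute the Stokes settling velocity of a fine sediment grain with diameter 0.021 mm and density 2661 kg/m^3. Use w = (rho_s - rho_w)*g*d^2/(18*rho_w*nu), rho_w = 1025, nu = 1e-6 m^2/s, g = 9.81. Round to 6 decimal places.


w = (rho_s - rho_w) * g * d^2 / (18 * rho_w * nu)
d = 0.021 mm = 0.000021 m
rho_s - rho_w = 2661 - 1025 = 1636
Numerator = 1636 * 9.81 * (0.000021)^2 = 0.000007077680
Denominator = 18 * 1025 * 1e-6 = 0.018450
w = 0.000384 m/s

0.000384


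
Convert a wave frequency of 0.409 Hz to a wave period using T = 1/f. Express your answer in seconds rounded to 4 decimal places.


T = 1 / f
T = 1 / 0.409
T = 2.4450 s

2.4450


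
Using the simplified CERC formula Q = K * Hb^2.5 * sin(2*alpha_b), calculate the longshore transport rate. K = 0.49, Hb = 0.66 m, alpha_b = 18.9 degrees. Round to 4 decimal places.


Q = K * Hb^2.5 * sin(2 * alpha_b)
Hb^2.5 = 0.66^2.5 = 0.353883
sin(2 * 18.9) = sin(37.8) = 0.612907
Q = 0.49 * 0.353883 * 0.612907
Q = 0.1063 m^3/s

0.1063


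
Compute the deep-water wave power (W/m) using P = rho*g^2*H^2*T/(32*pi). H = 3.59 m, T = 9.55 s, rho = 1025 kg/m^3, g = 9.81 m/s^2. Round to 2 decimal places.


P = rho * g^2 * H^2 * T / (32 * pi)
P = 1025 * 9.81^2 * 3.59^2 * 9.55 / (32 * pi)
P = 1025 * 96.2361 * 12.8881 * 9.55 / 100.53096
P = 120768.67 W/m

120768.67


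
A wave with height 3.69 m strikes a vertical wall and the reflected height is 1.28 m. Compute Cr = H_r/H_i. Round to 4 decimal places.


Cr = H_r / H_i
Cr = 1.28 / 3.69
Cr = 0.3469

0.3469


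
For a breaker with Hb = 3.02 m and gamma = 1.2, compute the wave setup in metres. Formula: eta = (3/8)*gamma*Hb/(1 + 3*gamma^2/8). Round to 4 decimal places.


eta = (3/8) * gamma * Hb / (1 + 3*gamma^2/8)
Numerator = (3/8) * 1.2 * 3.02 = 1.359000
Denominator = 1 + 3*1.2^2/8 = 1 + 0.540000 = 1.540000
eta = 1.359000 / 1.540000
eta = 0.8825 m

0.8825


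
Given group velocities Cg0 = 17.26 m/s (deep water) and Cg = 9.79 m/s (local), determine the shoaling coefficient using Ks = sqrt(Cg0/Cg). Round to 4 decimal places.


Ks = sqrt(Cg0 / Cg)
Ks = sqrt(17.26 / 9.79)
Ks = sqrt(1.7630)
Ks = 1.3278

1.3278


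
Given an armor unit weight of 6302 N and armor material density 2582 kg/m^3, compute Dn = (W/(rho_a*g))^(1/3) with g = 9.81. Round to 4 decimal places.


V = W / (rho_a * g)
V = 6302 / (2582 * 9.81)
V = 6302 / 25329.42
V = 0.248802 m^3
Dn = V^(1/3) = 0.248802^(1/3)
Dn = 0.6290 m

0.6290


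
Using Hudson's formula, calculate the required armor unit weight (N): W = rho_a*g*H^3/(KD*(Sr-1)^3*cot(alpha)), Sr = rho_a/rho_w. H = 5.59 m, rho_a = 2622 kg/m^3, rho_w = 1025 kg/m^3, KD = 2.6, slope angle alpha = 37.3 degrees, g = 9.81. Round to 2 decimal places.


Sr = rho_a / rho_w = 2622 / 1025 = 2.558049
(Sr - 1) = 1.558049
(Sr - 1)^3 = 3.782188
cot(37.3) = 1 / tan(37.3) = 1 / 0.761796 = 1.312688
Numerator = 2622 * 9.81 * 5.59^3 = 4493007.2398
Denominator = 2.6 * 3.782188 * 1.312688 = 12.908563
W = 4493007.2398 / 12.908563
W = 348064.09 N

348064.09


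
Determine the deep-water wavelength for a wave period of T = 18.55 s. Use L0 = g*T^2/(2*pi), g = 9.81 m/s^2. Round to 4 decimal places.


L0 = g * T^2 / (2 * pi)
L0 = 9.81 * 18.55^2 / (2 * pi)
L0 = 9.81 * 344.1025 / 6.28319
L0 = 3375.6455 / 6.28319
L0 = 537.2507 m

537.2507


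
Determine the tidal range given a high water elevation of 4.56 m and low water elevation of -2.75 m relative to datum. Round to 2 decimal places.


Tidal range = High water - Low water
Tidal range = 4.56 - (-2.75)
Tidal range = 7.31 m

7.31


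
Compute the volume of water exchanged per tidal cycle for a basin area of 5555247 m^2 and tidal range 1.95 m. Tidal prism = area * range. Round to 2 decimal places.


Tidal prism = Area * Tidal range
P = 5555247 * 1.95
P = 10832731.65 m^3

10832731.65


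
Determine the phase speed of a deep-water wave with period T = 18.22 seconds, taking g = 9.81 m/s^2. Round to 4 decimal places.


We use the deep-water celerity formula:
C = g * T / (2 * pi)
C = 9.81 * 18.22 / (2 * 3.14159...)
C = 178.738200 / 6.283185
C = 28.4471 m/s

28.4471


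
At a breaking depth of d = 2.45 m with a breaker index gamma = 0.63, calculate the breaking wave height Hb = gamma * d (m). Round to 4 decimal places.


Hb = gamma * d
Hb = 0.63 * 2.45
Hb = 1.5435 m

1.5435


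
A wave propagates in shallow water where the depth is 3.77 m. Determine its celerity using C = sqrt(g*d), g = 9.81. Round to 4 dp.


Using the shallow-water approximation:
C = sqrt(g * d) = sqrt(9.81 * 3.77)
C = sqrt(36.9837)
C = 6.0814 m/s

6.0814


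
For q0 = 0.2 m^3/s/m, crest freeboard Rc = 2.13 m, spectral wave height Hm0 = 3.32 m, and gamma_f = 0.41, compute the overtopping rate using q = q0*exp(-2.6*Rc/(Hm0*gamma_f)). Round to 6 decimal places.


q = q0 * exp(-2.6 * Rc / (Hm0 * gamma_f))
Exponent = -2.6 * 2.13 / (3.32 * 0.41)
= -2.6 * 2.13 / 1.3612
= -4.068469
exp(-4.068469) = 0.017104
q = 0.2 * 0.017104
q = 0.003421 m^3/s/m

0.003421


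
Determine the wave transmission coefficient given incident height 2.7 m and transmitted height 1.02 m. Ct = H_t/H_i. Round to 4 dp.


Ct = H_t / H_i
Ct = 1.02 / 2.7
Ct = 0.3778

0.3778


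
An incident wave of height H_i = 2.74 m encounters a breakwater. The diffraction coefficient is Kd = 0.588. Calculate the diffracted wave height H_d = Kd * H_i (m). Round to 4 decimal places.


H_d = Kd * H_i
H_d = 0.588 * 2.74
H_d = 1.6111 m

1.6111


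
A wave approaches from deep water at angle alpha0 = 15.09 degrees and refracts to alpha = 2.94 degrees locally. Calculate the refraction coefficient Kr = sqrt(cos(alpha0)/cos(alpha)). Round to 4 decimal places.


Kr = sqrt(cos(alpha0) / cos(alpha))
cos(15.09) = 0.965518
cos(2.94) = 0.998684
Kr = sqrt(0.965518 / 0.998684)
Kr = sqrt(0.966791)
Kr = 0.9833

0.9833


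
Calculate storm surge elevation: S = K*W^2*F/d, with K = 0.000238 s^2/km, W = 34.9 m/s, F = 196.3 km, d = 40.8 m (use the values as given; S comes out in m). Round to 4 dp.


S = K * W^2 * F / d
W^2 = 34.9^2 = 1218.01
S = 0.000238 * 1218.01 * 196.3 / 40.8
Numerator = 0.000238 * 1218.01 * 196.3 = 56.904696
S = 56.904696 / 40.8 = 1.3947 m

1.3947


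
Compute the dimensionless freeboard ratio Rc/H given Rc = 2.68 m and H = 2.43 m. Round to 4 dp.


Relative freeboard = Rc / H
= 2.68 / 2.43
= 1.1029

1.1029


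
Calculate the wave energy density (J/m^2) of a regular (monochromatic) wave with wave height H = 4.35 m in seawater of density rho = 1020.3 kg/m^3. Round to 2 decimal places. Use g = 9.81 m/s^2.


E = (1/8) * rho * g * H^2
E = (1/8) * 1020.3 * 9.81 * 4.35^2
E = 0.125 * 1020.3 * 9.81 * 18.9225
E = 23674.75 J/m^2

23674.75


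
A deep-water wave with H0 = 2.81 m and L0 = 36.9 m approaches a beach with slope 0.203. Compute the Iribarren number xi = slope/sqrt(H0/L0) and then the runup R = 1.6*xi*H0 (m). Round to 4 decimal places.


xi = slope / sqrt(H0/L0)
H0/L0 = 2.81/36.9 = 0.076152
sqrt(0.076152) = 0.275956
xi = 0.203 / 0.275956 = 0.735624
R = 1.6 * xi * H0 = 1.6 * 0.735624 * 2.81
R = 3.3074 m

3.3074


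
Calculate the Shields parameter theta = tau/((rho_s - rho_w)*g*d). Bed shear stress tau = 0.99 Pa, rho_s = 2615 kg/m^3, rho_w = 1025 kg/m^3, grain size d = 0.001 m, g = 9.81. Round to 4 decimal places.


theta = tau / ((rho_s - rho_w) * g * d)
rho_s - rho_w = 2615 - 1025 = 1590
Denominator = 1590 * 9.81 * 0.001 = 15.597900
theta = 0.99 / 15.597900
theta = 0.0635

0.0635


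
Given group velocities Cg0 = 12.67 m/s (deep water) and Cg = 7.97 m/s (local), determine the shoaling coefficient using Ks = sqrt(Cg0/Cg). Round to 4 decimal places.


Ks = sqrt(Cg0 / Cg)
Ks = sqrt(12.67 / 7.97)
Ks = sqrt(1.5897)
Ks = 1.2608

1.2608


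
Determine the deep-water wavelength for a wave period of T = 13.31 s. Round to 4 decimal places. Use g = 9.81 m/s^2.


L0 = g * T^2 / (2 * pi)
L0 = 9.81 * 13.31^2 / (2 * pi)
L0 = 9.81 * 177.1561 / 6.28319
L0 = 1737.9013 / 6.28319
L0 = 276.5956 m

276.5956


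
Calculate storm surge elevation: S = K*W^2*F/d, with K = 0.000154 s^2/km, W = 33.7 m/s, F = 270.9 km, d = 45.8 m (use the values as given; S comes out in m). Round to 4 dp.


S = K * W^2 * F / d
W^2 = 33.7^2 = 1135.69
S = 0.000154 * 1135.69 * 270.9 / 45.8
Numerator = 0.000154 * 1135.69 * 270.9 = 47.379397
S = 47.379397 / 45.8 = 1.0345 m

1.0345


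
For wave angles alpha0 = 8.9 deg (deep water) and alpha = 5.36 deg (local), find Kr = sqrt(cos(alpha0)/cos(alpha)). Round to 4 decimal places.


Kr = sqrt(cos(alpha0) / cos(alpha))
cos(8.9) = 0.987960
cos(5.36) = 0.995627
Kr = sqrt(0.987960 / 0.995627)
Kr = sqrt(0.992299)
Kr = 0.9961

0.9961


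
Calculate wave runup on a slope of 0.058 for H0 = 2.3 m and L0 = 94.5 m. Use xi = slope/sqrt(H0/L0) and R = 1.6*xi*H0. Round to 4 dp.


xi = slope / sqrt(H0/L0)
H0/L0 = 2.3/94.5 = 0.024339
sqrt(0.024339) = 0.156008
xi = 0.058 / 0.156008 = 0.371775
R = 1.6 * xi * H0 = 1.6 * 0.371775 * 2.3
R = 1.3681 m

1.3681


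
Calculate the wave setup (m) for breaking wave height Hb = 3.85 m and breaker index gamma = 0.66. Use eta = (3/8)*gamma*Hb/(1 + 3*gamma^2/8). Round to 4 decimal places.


eta = (3/8) * gamma * Hb / (1 + 3*gamma^2/8)
Numerator = (3/8) * 0.66 * 3.85 = 0.952875
Denominator = 1 + 3*0.66^2/8 = 1 + 0.163350 = 1.163350
eta = 0.952875 / 1.163350
eta = 0.8191 m

0.8191


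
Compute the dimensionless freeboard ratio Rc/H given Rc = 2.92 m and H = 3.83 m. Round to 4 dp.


Relative freeboard = Rc / H
= 2.92 / 3.83
= 0.7624

0.7624


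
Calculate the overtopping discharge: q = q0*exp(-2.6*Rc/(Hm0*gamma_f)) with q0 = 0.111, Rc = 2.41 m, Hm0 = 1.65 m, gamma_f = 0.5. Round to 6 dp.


q = q0 * exp(-2.6 * Rc / (Hm0 * gamma_f))
Exponent = -2.6 * 2.41 / (1.65 * 0.5)
= -2.6 * 2.41 / 0.8250
= -7.595152
exp(-7.595152) = 0.000503
q = 0.111 * 0.000503
q = 0.000056 m^3/s/m

0.000056


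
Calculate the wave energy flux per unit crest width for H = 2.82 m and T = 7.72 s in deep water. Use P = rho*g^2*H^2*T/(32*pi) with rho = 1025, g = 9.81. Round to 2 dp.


P = rho * g^2 * H^2 * T / (32 * pi)
P = 1025 * 9.81^2 * 2.82^2 * 7.72 / (32 * pi)
P = 1025 * 96.2361 * 7.9524 * 7.72 / 100.53096
P = 60238.97 W/m

60238.97


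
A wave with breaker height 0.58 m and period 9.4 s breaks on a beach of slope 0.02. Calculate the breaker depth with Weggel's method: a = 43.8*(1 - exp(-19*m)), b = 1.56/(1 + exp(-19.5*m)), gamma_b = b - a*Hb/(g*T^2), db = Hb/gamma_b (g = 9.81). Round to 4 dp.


a = 43.8 * (1 - exp(-19 * m))
exp(-19 * 0.02) = exp(-0.3800) = 0.683861
a = 43.8 * (1 - 0.683861) = 13.846870
b = 1.56 / (1 + exp(-19.5 * m))
exp(-19.5 * 0.02) = exp(-0.3900) = 0.677057
b = 1.56 / (1 + 0.677057) = 0.930201
Hb / (g * T^2) = 0.58 / (9.81 * 9.4^2) = 0.58 / 866.8116 = 0.00066912
gamma_b = b - a * Hb/(g*T^2) = 0.930201 - 13.846870 * 0.00066912 = 0.920936
db = Hb / gamma_b = 0.58 / 0.920936
db = 0.6298 m

0.6298


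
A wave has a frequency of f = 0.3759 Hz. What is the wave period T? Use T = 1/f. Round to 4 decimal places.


T = 1 / f
T = 1 / 0.3759
T = 2.6603 s

2.6603


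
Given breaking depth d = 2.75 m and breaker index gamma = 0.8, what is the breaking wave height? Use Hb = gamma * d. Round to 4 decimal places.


Hb = gamma * d
Hb = 0.8 * 2.75
Hb = 2.2000 m

2.2000


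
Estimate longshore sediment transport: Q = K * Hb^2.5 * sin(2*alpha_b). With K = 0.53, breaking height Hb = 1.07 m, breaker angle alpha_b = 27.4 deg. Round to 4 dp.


Q = K * Hb^2.5 * sin(2 * alpha_b)
Hb^2.5 = 1.07^2.5 = 1.184294
sin(2 * 27.4) = sin(54.8) = 0.817145
Q = 0.53 * 1.184294 * 0.817145
Q = 0.5129 m^3/s

0.5129


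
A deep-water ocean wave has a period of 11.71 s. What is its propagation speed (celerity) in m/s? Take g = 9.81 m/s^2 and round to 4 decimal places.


We use the deep-water celerity formula:
C = g * T / (2 * pi)
C = 9.81 * 11.71 / (2 * 3.14159...)
C = 114.875100 / 6.283185
C = 18.2829 m/s

18.2829


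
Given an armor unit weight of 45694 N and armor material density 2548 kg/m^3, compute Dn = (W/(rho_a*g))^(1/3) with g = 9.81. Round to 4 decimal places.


V = W / (rho_a * g)
V = 45694 / (2548 * 9.81)
V = 45694 / 24995.88
V = 1.828061 m^3
Dn = V^(1/3) = 1.828061^(1/3)
Dn = 1.2227 m

1.2227


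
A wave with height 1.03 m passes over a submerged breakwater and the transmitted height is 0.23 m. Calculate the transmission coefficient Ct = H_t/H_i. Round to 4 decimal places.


Ct = H_t / H_i
Ct = 0.23 / 1.03
Ct = 0.2233

0.2233


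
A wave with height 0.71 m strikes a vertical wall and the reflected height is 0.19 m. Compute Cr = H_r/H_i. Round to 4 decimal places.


Cr = H_r / H_i
Cr = 0.19 / 0.71
Cr = 0.2676

0.2676


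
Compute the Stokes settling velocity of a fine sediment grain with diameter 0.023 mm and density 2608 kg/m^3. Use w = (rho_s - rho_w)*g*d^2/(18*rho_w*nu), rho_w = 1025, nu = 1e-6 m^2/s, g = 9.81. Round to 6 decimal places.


w = (rho_s - rho_w) * g * d^2 / (18 * rho_w * nu)
d = 0.023 mm = 0.000023 m
rho_s - rho_w = 2608 - 1025 = 1583
Numerator = 1583 * 9.81 * (0.000023)^2 = 0.000008214963
Denominator = 18 * 1025 * 1e-6 = 0.018450
w = 0.000445 m/s

0.000445


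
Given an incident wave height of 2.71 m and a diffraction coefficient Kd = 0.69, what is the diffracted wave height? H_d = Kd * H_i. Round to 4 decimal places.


H_d = Kd * H_i
H_d = 0.69 * 2.71
H_d = 1.8699 m

1.8699


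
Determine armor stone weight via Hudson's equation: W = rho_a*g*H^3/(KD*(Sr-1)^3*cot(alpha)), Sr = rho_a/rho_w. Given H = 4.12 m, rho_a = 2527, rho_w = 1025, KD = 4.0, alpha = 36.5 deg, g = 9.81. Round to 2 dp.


Sr = rho_a / rho_w = 2527 / 1025 = 2.465366
(Sr - 1) = 1.465366
(Sr - 1)^3 = 3.146576
cot(36.5) = 1 / tan(36.5) = 1 / 0.739961 = 1.351422
Numerator = 2527 * 9.81 * 4.12^3 = 1733667.8576
Denominator = 4.0 * 3.146576 * 1.351422 = 17.009413
W = 1733667.8576 / 17.009413
W = 101924.03 N

101924.03


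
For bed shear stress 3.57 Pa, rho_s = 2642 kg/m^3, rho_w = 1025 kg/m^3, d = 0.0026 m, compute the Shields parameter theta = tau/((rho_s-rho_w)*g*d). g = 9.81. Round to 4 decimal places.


theta = tau / ((rho_s - rho_w) * g * d)
rho_s - rho_w = 2642 - 1025 = 1617
Denominator = 1617 * 9.81 * 0.0026 = 41.243202
theta = 3.57 / 41.243202
theta = 0.0866

0.0866


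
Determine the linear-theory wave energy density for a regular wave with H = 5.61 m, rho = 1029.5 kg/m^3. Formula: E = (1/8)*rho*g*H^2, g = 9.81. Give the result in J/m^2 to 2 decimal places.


E = (1/8) * rho * g * H^2
E = (1/8) * 1029.5 * 9.81 * 5.61^2
E = 0.125 * 1029.5 * 9.81 * 31.4721
E = 39731.15 J/m^2

39731.15


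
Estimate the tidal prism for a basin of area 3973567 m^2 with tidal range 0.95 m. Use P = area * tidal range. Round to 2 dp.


Tidal prism = Area * Tidal range
P = 3973567 * 0.95
P = 3774888.65 m^3

3774888.65


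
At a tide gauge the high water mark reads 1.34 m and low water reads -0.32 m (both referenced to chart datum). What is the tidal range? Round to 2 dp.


Tidal range = High water - Low water
Tidal range = 1.34 - (-0.32)
Tidal range = 1.66 m

1.66


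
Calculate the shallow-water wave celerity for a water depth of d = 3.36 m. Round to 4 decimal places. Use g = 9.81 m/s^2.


Using the shallow-water approximation:
C = sqrt(g * d) = sqrt(9.81 * 3.36)
C = sqrt(32.9616)
C = 5.7412 m/s

5.7412


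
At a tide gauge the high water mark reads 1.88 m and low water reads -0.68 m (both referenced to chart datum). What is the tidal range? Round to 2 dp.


Tidal range = High water - Low water
Tidal range = 1.88 - (-0.68)
Tidal range = 2.56 m

2.56


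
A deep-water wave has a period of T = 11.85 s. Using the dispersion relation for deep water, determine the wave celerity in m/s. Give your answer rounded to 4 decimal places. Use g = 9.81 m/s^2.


We use the deep-water celerity formula:
C = g * T / (2 * pi)
C = 9.81 * 11.85 / (2 * 3.14159...)
C = 116.248500 / 6.283185
C = 18.5015 m/s

18.5015


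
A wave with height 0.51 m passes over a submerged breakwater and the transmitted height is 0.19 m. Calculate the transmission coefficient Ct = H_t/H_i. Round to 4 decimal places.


Ct = H_t / H_i
Ct = 0.19 / 0.51
Ct = 0.3725

0.3725


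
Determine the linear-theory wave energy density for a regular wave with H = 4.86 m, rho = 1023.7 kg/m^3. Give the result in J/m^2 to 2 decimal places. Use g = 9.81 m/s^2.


E = (1/8) * rho * g * H^2
E = (1/8) * 1023.7 * 9.81 * 4.86^2
E = 0.125 * 1023.7 * 9.81 * 23.6196
E = 29649.97 J/m^2

29649.97


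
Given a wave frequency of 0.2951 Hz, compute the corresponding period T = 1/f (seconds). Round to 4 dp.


T = 1 / f
T = 1 / 0.2951
T = 3.3887 s

3.3887


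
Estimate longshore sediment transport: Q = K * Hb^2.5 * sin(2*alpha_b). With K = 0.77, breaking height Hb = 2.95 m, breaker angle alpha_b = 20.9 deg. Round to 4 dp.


Q = K * Hb^2.5 * sin(2 * alpha_b)
Hb^2.5 = 2.95^2.5 = 14.947035
sin(2 * 20.9) = sin(41.8) = 0.666532
Q = 0.77 * 14.947035 * 0.666532
Q = 7.6713 m^3/s

7.6713


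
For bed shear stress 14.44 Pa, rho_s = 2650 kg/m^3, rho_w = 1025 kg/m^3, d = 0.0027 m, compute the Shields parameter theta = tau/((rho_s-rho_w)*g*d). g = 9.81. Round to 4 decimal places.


theta = tau / ((rho_s - rho_w) * g * d)
rho_s - rho_w = 2650 - 1025 = 1625
Denominator = 1625 * 9.81 * 0.0027 = 43.041375
theta = 14.44 / 43.041375
theta = 0.3355

0.3355


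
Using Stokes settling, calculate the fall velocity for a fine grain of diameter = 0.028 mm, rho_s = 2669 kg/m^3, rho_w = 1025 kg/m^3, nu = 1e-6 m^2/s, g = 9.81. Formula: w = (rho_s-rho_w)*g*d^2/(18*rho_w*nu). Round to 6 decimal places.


w = (rho_s - rho_w) * g * d^2 / (18 * rho_w * nu)
d = 0.028 mm = 0.000028 m
rho_s - rho_w = 2669 - 1025 = 1644
Numerator = 1644 * 9.81 * (0.000028)^2 = 0.000012644070
Denominator = 18 * 1025 * 1e-6 = 0.018450
w = 0.000685 m/s

0.000685


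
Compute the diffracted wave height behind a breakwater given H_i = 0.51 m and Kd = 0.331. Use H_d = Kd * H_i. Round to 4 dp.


H_d = Kd * H_i
H_d = 0.331 * 0.51
H_d = 0.1688 m

0.1688


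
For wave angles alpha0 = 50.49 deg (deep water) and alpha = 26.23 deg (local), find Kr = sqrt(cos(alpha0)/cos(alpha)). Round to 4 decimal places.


Kr = sqrt(cos(alpha0) / cos(alpha))
cos(50.49) = 0.636213
cos(26.23) = 0.897027
Kr = sqrt(0.636213 / 0.897027)
Kr = sqrt(0.709246)
Kr = 0.8422

0.8422


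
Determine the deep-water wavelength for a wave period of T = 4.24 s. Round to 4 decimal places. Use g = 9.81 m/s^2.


L0 = g * T^2 / (2 * pi)
L0 = 9.81 * 4.24^2 / (2 * pi)
L0 = 9.81 * 17.9776 / 6.28319
L0 = 176.3603 / 6.28319
L0 = 28.0686 m

28.0686


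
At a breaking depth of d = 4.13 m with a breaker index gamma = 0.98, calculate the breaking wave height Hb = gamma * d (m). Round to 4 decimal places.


Hb = gamma * d
Hb = 0.98 * 4.13
Hb = 4.0474 m

4.0474


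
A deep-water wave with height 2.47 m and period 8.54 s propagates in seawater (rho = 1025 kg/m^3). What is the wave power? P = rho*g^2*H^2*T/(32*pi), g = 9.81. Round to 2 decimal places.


P = rho * g^2 * H^2 * T / (32 * pi)
P = 1025 * 9.81^2 * 2.47^2 * 8.54 / (32 * pi)
P = 1025 * 96.2361 * 6.1009 * 8.54 / 100.53096
P = 51122.70 W/m

51122.70


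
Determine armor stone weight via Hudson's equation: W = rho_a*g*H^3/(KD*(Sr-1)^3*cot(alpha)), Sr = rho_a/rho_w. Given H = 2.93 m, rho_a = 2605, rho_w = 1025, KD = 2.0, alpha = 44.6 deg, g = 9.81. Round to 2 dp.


Sr = rho_a / rho_w = 2605 / 1025 = 2.541463
(Sr - 1) = 1.541463
(Sr - 1)^3 = 3.662686
cot(44.6) = 1 / tan(44.6) = 1 / 0.986134 = 1.014061
Numerator = 2605 * 9.81 * 2.93^3 = 642805.5178
Denominator = 2.0 * 3.662686 * 1.014061 = 7.428374
W = 642805.5178 / 7.428374
W = 86533.81 N

86533.81


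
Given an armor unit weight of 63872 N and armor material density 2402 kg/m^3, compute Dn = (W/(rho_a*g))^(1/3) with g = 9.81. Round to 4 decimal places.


V = W / (rho_a * g)
V = 63872 / (2402 * 9.81)
V = 63872 / 23563.62
V = 2.710619 m^3
Dn = V^(1/3) = 2.710619^(1/3)
Dn = 1.3943 m

1.3943


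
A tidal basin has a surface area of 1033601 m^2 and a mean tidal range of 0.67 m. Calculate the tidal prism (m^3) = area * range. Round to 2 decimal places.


Tidal prism = Area * Tidal range
P = 1033601 * 0.67
P = 692512.67 m^3

692512.67


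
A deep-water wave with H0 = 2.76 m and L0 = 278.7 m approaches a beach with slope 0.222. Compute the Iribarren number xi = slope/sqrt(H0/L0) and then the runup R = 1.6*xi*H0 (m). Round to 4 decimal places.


xi = slope / sqrt(H0/L0)
H0/L0 = 2.76/278.7 = 0.009903
sqrt(0.009903) = 0.099514
xi = 0.222 / 0.099514 = 2.230832
R = 1.6 * xi * H0 = 1.6 * 2.230832 * 2.76
R = 9.8514 m

9.8514


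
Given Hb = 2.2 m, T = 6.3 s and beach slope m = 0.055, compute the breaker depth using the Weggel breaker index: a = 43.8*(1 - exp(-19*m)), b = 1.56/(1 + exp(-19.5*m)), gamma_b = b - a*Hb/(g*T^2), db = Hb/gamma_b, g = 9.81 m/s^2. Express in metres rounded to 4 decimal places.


a = 43.8 * (1 - exp(-19 * m))
exp(-19 * 0.055) = exp(-1.0450) = 0.351692
a = 43.8 * (1 - 0.351692) = 28.395898
b = 1.56 / (1 + exp(-19.5 * m))
exp(-19.5 * 0.055) = exp(-1.0725) = 0.342152
b = 1.56 / (1 + 0.342152) = 1.162312
Hb / (g * T^2) = 2.2 / (9.81 * 6.3^2) = 2.2 / 389.3589 = 0.00565031
gamma_b = b - a * Hb/(g*T^2) = 1.162312 - 28.395898 * 0.00565031 = 1.001867
db = Hb / gamma_b = 2.2 / 1.001867
db = 2.1959 m

2.1959


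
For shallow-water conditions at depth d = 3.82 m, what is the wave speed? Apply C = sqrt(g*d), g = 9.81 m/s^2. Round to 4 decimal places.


Using the shallow-water approximation:
C = sqrt(g * d) = sqrt(9.81 * 3.82)
C = sqrt(37.4742)
C = 6.1216 m/s

6.1216


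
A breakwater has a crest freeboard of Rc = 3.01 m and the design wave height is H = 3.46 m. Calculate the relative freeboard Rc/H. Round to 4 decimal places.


Relative freeboard = Rc / H
= 3.01 / 3.46
= 0.8699

0.8699


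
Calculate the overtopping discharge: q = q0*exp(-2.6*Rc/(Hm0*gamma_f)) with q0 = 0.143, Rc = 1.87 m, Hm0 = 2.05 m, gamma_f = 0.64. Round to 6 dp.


q = q0 * exp(-2.6 * Rc / (Hm0 * gamma_f))
Exponent = -2.6 * 1.87 / (2.05 * 0.64)
= -2.6 * 1.87 / 1.3120
= -3.705793
exp(-3.705793) = 0.024581
q = 0.143 * 0.024581
q = 0.003515 m^3/s/m

0.003515


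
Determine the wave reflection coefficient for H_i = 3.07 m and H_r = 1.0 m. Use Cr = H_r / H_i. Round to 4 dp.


Cr = H_r / H_i
Cr = 1.0 / 3.07
Cr = 0.3257

0.3257


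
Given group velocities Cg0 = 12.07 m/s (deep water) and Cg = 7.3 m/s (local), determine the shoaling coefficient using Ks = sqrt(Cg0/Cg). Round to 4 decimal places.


Ks = sqrt(Cg0 / Cg)
Ks = sqrt(12.07 / 7.3)
Ks = sqrt(1.6534)
Ks = 1.2859

1.2859


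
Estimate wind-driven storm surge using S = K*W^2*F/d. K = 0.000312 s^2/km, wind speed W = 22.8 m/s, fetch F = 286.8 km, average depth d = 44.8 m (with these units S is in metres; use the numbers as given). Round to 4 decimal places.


S = K * W^2 * F / d
W^2 = 22.8^2 = 519.84
S = 0.000312 * 519.84 * 286.8 / 44.8
Numerator = 0.000312 * 519.84 * 286.8 = 46.516115
S = 46.516115 / 44.8 = 1.0383 m

1.0383


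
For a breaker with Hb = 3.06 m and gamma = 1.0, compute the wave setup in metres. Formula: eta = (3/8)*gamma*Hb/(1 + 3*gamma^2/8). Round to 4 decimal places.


eta = (3/8) * gamma * Hb / (1 + 3*gamma^2/8)
Numerator = (3/8) * 1.0 * 3.06 = 1.147500
Denominator = 1 + 3*1.0^2/8 = 1 + 0.375000 = 1.375000
eta = 1.147500 / 1.375000
eta = 0.8345 m

0.8345


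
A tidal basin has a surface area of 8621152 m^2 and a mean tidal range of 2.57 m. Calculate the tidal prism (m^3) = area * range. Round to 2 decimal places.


Tidal prism = Area * Tidal range
P = 8621152 * 2.57
P = 22156360.64 m^3

22156360.64


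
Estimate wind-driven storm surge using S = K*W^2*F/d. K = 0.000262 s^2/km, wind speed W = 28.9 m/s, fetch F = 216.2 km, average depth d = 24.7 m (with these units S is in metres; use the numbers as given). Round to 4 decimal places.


S = K * W^2 * F / d
W^2 = 28.9^2 = 835.21
S = 0.000262 * 835.21 * 216.2 / 24.7
Numerator = 0.000262 * 835.21 * 216.2 = 47.309969
S = 47.309969 / 24.7 = 1.9154 m

1.9154


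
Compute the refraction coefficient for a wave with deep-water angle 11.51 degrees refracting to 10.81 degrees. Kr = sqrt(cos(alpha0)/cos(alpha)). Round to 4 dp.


Kr = sqrt(cos(alpha0) / cos(alpha))
cos(11.51) = 0.979890
cos(10.81) = 0.982255
Kr = sqrt(0.979890 / 0.982255)
Kr = sqrt(0.997593)
Kr = 0.9988

0.9988


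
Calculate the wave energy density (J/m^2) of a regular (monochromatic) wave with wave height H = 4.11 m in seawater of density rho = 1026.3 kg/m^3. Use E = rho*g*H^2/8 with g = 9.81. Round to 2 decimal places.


E = (1/8) * rho * g * H^2
E = (1/8) * 1026.3 * 9.81 * 4.11^2
E = 0.125 * 1026.3 * 9.81 * 16.8921
E = 21258.71 J/m^2

21258.71


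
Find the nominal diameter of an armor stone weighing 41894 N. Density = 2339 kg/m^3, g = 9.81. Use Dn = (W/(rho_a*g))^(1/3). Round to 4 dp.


V = W / (rho_a * g)
V = 41894 / (2339 * 9.81)
V = 41894 / 22945.59
V = 1.825797 m^3
Dn = V^(1/3) = 1.825797^(1/3)
Dn = 1.2222 m

1.2222


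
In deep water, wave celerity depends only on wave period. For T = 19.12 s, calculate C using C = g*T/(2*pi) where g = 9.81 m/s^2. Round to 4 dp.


We use the deep-water celerity formula:
C = g * T / (2 * pi)
C = 9.81 * 19.12 / (2 * 3.14159...)
C = 187.567200 / 6.283185
C = 29.8522 m/s

29.8522


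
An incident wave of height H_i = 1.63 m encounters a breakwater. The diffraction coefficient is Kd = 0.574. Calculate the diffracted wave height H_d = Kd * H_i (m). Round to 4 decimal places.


H_d = Kd * H_i
H_d = 0.574 * 1.63
H_d = 0.9356 m

0.9356


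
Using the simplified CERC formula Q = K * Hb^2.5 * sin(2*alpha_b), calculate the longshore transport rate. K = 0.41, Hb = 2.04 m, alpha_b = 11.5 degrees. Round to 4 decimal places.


Q = K * Hb^2.5 * sin(2 * alpha_b)
Hb^2.5 = 2.04^2.5 = 5.943954
sin(2 * 11.5) = sin(23.0) = 0.390731
Q = 0.41 * 5.943954 * 0.390731
Q = 0.9522 m^3/s

0.9522


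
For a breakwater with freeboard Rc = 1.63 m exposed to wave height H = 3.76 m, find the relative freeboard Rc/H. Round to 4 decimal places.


Relative freeboard = Rc / H
= 1.63 / 3.76
= 0.4335

0.4335


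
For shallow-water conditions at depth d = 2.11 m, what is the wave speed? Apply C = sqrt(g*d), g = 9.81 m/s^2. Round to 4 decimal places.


Using the shallow-water approximation:
C = sqrt(g * d) = sqrt(9.81 * 2.11)
C = sqrt(20.6991)
C = 4.5496 m/s

4.5496


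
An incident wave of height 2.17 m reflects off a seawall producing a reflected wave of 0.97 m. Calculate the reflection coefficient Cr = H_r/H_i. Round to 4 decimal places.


Cr = H_r / H_i
Cr = 0.97 / 2.17
Cr = 0.4470

0.4470


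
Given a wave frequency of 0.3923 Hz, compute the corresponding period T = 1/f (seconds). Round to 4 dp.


T = 1 / f
T = 1 / 0.3923
T = 2.5491 s

2.5491


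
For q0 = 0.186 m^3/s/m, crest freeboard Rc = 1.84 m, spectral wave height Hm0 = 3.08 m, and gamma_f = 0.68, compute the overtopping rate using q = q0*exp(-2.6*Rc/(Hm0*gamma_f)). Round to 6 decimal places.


q = q0 * exp(-2.6 * Rc / (Hm0 * gamma_f))
Exponent = -2.6 * 1.84 / (3.08 * 0.68)
= -2.6 * 1.84 / 2.0944
= -2.284186
exp(-2.284186) = 0.101857
q = 0.186 * 0.101857
q = 0.018945 m^3/s/m

0.018945


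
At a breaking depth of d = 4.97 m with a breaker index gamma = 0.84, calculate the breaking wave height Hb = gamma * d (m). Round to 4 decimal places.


Hb = gamma * d
Hb = 0.84 * 4.97
Hb = 4.1748 m

4.1748


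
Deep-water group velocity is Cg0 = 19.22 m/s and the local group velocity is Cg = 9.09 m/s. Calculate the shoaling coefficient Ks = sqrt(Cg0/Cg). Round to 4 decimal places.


Ks = sqrt(Cg0 / Cg)
Ks = sqrt(19.22 / 9.09)
Ks = sqrt(2.1144)
Ks = 1.4541

1.4541


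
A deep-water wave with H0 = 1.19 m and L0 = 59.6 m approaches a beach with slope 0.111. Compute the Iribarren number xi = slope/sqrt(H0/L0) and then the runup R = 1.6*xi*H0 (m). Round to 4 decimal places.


xi = slope / sqrt(H0/L0)
H0/L0 = 1.19/59.6 = 0.019966
sqrt(0.019966) = 0.141303
xi = 0.111 / 0.141303 = 0.785548
R = 1.6 * xi * H0 = 1.6 * 0.785548 * 1.19
R = 1.4957 m

1.4957


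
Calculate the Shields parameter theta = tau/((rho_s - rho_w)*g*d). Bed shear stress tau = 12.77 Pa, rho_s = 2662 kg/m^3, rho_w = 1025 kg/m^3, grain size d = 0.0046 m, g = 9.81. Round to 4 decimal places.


theta = tau / ((rho_s - rho_w) * g * d)
rho_s - rho_w = 2662 - 1025 = 1637
Denominator = 1637 * 9.81 * 0.0046 = 73.871262
theta = 12.77 / 73.871262
theta = 0.1729

0.1729


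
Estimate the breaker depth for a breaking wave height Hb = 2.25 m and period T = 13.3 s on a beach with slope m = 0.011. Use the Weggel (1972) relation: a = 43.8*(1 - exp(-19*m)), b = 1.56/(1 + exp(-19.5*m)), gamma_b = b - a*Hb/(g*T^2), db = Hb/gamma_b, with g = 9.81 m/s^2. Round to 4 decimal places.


a = 43.8 * (1 - exp(-19 * m))
exp(-19 * 0.011) = exp(-0.2090) = 0.811395
a = 43.8 * (1 - 0.811395) = 8.260889
b = 1.56 / (1 + exp(-19.5 * m))
exp(-19.5 * 0.011) = exp(-0.2145) = 0.806945
b = 1.56 / (1 + 0.806945) = 0.863336
Hb / (g * T^2) = 2.25 / (9.81 * 13.3^2) = 2.25 / 1735.2909 = 0.00129661
gamma_b = b - a * Hb/(g*T^2) = 0.863336 - 8.260889 * 0.00129661 = 0.852625
db = Hb / gamma_b = 2.25 / 0.852625
db = 2.6389 m

2.6389


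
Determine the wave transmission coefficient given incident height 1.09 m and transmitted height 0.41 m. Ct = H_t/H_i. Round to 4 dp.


Ct = H_t / H_i
Ct = 0.41 / 1.09
Ct = 0.3761

0.3761


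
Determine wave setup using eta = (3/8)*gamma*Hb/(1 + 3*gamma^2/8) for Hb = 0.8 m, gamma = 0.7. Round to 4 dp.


eta = (3/8) * gamma * Hb / (1 + 3*gamma^2/8)
Numerator = (3/8) * 0.7 * 0.8 = 0.210000
Denominator = 1 + 3*0.7^2/8 = 1 + 0.183750 = 1.183750
eta = 0.210000 / 1.183750
eta = 0.1774 m

0.1774


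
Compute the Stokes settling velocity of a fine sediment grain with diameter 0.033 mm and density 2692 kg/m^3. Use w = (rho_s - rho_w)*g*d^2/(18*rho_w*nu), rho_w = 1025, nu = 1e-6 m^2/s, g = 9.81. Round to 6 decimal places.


w = (rho_s - rho_w) * g * d^2 / (18 * rho_w * nu)
d = 0.033 mm = 0.000033 m
rho_s - rho_w = 2692 - 1025 = 1667
Numerator = 1667 * 9.81 * (0.000033)^2 = 0.000017808711
Denominator = 18 * 1025 * 1e-6 = 0.018450
w = 0.000965 m/s

0.000965


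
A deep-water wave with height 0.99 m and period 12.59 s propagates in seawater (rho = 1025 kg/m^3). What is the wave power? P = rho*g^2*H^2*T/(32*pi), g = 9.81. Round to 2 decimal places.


P = rho * g^2 * H^2 * T / (32 * pi)
P = 1025 * 9.81^2 * 0.99^2 * 12.59 / (32 * pi)
P = 1025 * 96.2361 * 0.9801 * 12.59 / 100.53096
P = 12107.60 W/m

12107.60
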